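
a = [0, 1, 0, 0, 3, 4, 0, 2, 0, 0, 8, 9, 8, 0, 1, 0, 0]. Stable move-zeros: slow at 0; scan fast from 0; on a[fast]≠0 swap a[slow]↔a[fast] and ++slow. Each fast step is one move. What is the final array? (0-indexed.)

[1, 3, 4, 2, 8, 9, 8, 1, 0, 0, 0, 0, 0, 0, 0, 0, 0]

slow=0 fast=0: a[fast]=0, fast++
slow=0 fast=1: a[fast]=1≠0 swap→a[0]=1, slow++,fast++
slow=1 fast=2: a[fast]=0, fast++
slow=1 fast=3: a[fast]=0, fast++
slow=1 fast=4: a[fast]=3≠0 swap→a[1]=3, slow++,fast++
slow=2 fast=5: a[fast]=4≠0 swap→a[2]=4, slow++,fast++
slow=3 fast=6: a[fast]=0, fast++
slow=3 fast=7: a[fast]=2≠0 swap→a[3]=2, slow++,fast++
slow=4 fast=8: a[fast]=0, fast++
slow=4 fast=9: a[fast]=0, fast++
slow=4 fast=10: a[fast]=8≠0 swap→a[4]=8, slow++,fast++
slow=5 fast=11: a[fast]=9≠0 swap→a[5]=9, slow++,fast++
slow=6 fast=12: a[fast]=8≠0 swap→a[6]=8, slow++,fast++
slow=7 fast=13: a[fast]=0, fast++
slow=7 fast=14: a[fast]=1≠0 swap→a[7]=1, slow++,fast++
slow=8 fast=15: a[fast]=0, fast++
slow=8 fast=16: a[fast]=0, fast++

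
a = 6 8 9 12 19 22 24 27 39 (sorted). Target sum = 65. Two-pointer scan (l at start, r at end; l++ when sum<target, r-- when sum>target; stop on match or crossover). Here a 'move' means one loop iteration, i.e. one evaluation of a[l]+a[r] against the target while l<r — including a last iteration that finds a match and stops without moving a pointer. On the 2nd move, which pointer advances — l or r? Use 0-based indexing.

l

[0,8] 6+39=45 <65 → l++
[1,8] 8+39=47 <65 → l++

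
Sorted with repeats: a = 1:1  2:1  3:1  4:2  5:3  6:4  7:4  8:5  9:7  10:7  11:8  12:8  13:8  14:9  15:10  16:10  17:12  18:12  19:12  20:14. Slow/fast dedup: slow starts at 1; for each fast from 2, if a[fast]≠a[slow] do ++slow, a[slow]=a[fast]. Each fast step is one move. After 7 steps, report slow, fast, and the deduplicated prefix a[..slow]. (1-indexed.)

slow=5, fast=9, prefix=[1, 2, 3, 4, 5]

(s=1,f=2) a[fast]=1=a[slow] dup → fast++
(s=1,f=3) a[fast]=1=a[slow] dup → fast++
(s=1,f=4) a[fast]=2≠a[slow]=1 write a[2]=2 → slow++,fast++
(s=2,f=5) a[fast]=3≠a[slow]=2 write a[3]=3 → slow++,fast++
(s=3,f=6) a[fast]=4≠a[slow]=3 write a[4]=4 → slow++,fast++
(s=4,f=7) a[fast]=4=a[slow] dup → fast++
(s=4,f=8) a[fast]=5≠a[slow]=4 write a[5]=5 → slow++,fast++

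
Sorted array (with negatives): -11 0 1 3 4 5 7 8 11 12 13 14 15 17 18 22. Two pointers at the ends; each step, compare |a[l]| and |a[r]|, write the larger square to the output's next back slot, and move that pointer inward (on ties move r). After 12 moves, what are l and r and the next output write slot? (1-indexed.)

[1,16] |-11|<=|22| out[16]=484 → r--
[1,15] |-11|<=|18| out[15]=324 → r--
[1,14] |-11|<=|17| out[14]=289 → r--
[1,13] |-11|<=|15| out[13]=225 → r--
[1,12] |-11|<=|14| out[12]=196 → r--
[1,11] |-11|<=|13| out[11]=169 → r--
[1,10] |-11|<=|12| out[10]=144 → r--
[1,9] |-11|<=|11| out[9]=121 → r--
[1,8] |-11|>|8| out[8]=121 → l++
[2,8] |0|<=|8| out[7]=64 → r--
[2,7] |0|<=|7| out[6]=49 → r--
[2,6] |0|<=|5| out[5]=25 → r--

l=2, r=5, next write slot=4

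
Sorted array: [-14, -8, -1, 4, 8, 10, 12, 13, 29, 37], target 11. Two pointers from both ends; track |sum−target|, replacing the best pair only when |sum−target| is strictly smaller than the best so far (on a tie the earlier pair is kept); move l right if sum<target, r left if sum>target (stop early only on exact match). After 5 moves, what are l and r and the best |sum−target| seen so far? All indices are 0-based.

l=0 r=9: -14+37=23 d=12 *, r--
l=0 r=8: -14+29=15 d=4 *, r--
l=0 r=7: -14+13=-1 d=12, l++
l=1 r=7: -8+13=5 d=6, l++
l=2 r=7: -1+13=12 d=1 *, r--

l=2, r=6, best |Δ|=1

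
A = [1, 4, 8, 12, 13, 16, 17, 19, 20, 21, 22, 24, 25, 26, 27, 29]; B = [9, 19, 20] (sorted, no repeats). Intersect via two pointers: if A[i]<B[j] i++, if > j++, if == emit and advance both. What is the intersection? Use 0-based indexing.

[i=0,j=0] 1<9 → i++
[i=1,j=0] 4<9 → i++
[i=2,j=0] 8<9 → i++
[i=3,j=0] 12>9 → j++
[i=3,j=1] 12<19 → i++
[i=4,j=1] 13<19 → i++
[i=5,j=1] 16<19 → i++
[i=6,j=1] 17<19 → i++
[i=7,j=1] 19==19 emit → i++,j++
[i=8,j=2] 20==20 emit → i++,j++

intersection = [19, 20]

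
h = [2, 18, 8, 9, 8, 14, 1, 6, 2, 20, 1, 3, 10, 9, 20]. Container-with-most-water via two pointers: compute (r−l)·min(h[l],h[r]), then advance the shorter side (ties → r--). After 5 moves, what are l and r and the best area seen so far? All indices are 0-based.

l=5, r=14, best area=234

l=0 r=14: min(2,20)*14=28 best=28 *, l++
l=1 r=14: min(18,20)*13=234 best=234 *, l++
l=2 r=14: min(8,20)*12=96 best=234, l++
l=3 r=14: min(9,20)*11=99 best=234, l++
l=4 r=14: min(8,20)*10=80 best=234, l++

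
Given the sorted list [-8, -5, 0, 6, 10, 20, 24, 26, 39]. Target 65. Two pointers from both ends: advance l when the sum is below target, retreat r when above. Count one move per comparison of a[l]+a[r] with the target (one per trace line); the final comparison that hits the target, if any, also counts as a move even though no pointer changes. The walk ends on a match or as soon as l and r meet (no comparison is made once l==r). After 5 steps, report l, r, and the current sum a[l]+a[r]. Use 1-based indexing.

[1,9] -8+39=31 <65 → l++
[2,9] -5+39=34 <65 → l++
[3,9] 0+39=39 <65 → l++
[4,9] 6+39=45 <65 → l++
[5,9] 10+39=49 <65 → l++

l=6, r=9, sum=59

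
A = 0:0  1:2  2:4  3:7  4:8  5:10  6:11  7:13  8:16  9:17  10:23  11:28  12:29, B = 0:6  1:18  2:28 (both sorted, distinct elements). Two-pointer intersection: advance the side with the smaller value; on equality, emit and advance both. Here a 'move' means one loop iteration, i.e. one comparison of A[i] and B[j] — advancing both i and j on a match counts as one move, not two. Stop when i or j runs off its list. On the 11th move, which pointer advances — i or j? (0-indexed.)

i=0 j=0: 0<6, i++
i=1 j=0: 2<6, i++
i=2 j=0: 4<6, i++
i=3 j=0: 7>6, j++
i=3 j=1: 7<18, i++
i=4 j=1: 8<18, i++
i=5 j=1: 10<18, i++
i=6 j=1: 11<18, i++
i=7 j=1: 13<18, i++
i=8 j=1: 16<18, i++
i=9 j=1: 17<18, i++

i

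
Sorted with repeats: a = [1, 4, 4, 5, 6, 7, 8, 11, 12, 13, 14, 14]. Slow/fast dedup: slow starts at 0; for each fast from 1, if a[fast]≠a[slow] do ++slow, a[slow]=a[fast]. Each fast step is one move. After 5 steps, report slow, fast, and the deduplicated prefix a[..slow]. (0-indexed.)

(s=0,f=1) a[fast]=4≠a[slow]=1 write a[1]=4 → slow++,fast++
(s=1,f=2) a[fast]=4=a[slow] dup → fast++
(s=1,f=3) a[fast]=5≠a[slow]=4 write a[2]=5 → slow++,fast++
(s=2,f=4) a[fast]=6≠a[slow]=5 write a[3]=6 → slow++,fast++
(s=3,f=5) a[fast]=7≠a[slow]=6 write a[4]=7 → slow++,fast++

slow=4, fast=6, prefix=[1, 4, 5, 6, 7]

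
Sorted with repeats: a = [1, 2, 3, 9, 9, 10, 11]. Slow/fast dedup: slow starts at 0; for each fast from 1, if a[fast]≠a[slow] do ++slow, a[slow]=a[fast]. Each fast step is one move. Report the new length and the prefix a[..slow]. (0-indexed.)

slow=0 fast=1: a[fast]=2≠a[slow]=1 write a[1]=2, slow++,fast++
slow=1 fast=2: a[fast]=3≠a[slow]=2 write a[2]=3, slow++,fast++
slow=2 fast=3: a[fast]=9≠a[slow]=3 write a[3]=9, slow++,fast++
slow=3 fast=4: a[fast]=9=a[slow] dup, fast++
slow=3 fast=5: a[fast]=10≠a[slow]=9 write a[4]=10, slow++,fast++
slow=4 fast=6: a[fast]=11≠a[slow]=10 write a[5]=11, slow++,fast++

length 6; prefix = [1, 2, 3, 9, 10, 11]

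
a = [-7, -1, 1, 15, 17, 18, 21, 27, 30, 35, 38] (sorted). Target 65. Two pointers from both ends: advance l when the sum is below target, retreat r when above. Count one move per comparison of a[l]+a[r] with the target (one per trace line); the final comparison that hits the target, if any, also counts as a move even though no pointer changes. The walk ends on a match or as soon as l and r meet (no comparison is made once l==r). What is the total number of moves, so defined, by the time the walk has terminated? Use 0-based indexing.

8 moves

[0,10] -7+38=31 <65 → l++
[1,10] -1+38=37 <65 → l++
[2,10] 1+38=39 <65 → l++
[3,10] 15+38=53 <65 → l++
[4,10] 17+38=55 <65 → l++
[5,10] 18+38=56 <65 → l++
[6,10] 21+38=59 <65 → l++
[7,10] 27+38=65 → found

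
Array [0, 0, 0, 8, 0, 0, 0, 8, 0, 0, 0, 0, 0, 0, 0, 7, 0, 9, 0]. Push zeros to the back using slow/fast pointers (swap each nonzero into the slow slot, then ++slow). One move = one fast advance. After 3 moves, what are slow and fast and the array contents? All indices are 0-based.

slow=0, fast=3, a=[0, 0, 0, 8, 0, 0, 0, 8, 0, 0, 0, 0, 0, 0, 0, 7, 0, 9, 0]

slow=0 fast=0: a[fast]=0, fast++
slow=0 fast=1: a[fast]=0, fast++
slow=0 fast=2: a[fast]=0, fast++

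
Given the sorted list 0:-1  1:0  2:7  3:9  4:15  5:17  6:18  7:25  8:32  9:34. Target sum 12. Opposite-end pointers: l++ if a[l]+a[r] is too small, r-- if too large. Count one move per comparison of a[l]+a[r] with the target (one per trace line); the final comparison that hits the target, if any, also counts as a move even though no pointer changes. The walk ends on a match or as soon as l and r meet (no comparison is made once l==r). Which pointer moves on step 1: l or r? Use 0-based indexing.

r

[0,9] -1+34=33 >12 → r--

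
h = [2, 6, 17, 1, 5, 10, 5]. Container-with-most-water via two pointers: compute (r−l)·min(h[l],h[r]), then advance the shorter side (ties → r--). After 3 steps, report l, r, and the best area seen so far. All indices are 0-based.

l=2, r=5, best area=25

l=0 r=6: min(2,5)*6=12 best=12 *, l++
l=1 r=6: min(6,5)*5=25 best=25 *, r--
l=1 r=5: min(6,10)*4=24 best=25, l++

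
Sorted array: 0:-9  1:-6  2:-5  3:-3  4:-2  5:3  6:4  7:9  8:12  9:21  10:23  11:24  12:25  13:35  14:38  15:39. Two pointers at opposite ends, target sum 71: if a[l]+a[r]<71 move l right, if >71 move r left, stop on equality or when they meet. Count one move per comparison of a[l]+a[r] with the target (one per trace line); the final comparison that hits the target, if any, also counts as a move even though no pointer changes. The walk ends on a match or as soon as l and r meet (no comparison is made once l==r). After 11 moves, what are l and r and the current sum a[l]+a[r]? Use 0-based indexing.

l=11, r=15, sum=63

[0,15] -9+39=30 <71 → l++
[1,15] -6+39=33 <71 → l++
[2,15] -5+39=34 <71 → l++
[3,15] -3+39=36 <71 → l++
[4,15] -2+39=37 <71 → l++
[5,15] 3+39=42 <71 → l++
[6,15] 4+39=43 <71 → l++
[7,15] 9+39=48 <71 → l++
[8,15] 12+39=51 <71 → l++
[9,15] 21+39=60 <71 → l++
[10,15] 23+39=62 <71 → l++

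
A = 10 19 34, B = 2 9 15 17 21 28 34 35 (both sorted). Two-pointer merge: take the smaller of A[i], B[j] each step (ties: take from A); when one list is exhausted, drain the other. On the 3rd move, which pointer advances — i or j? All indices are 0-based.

i

i=0 j=0: A[i]=10>B[j]=2 take 2, j++
i=0 j=1: A[i]=10>B[j]=9 take 9, j++
i=0 j=2: A[i]=10<=B[j]=15 take 10, i++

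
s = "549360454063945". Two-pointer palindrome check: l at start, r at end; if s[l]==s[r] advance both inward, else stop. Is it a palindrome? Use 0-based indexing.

palindrome

[0,14] '5'=='5' → l++,r--
[1,13] '4'=='4' → l++,r--
[2,12] '9'=='9' → l++,r--
[3,11] '3'=='3' → l++,r--
[4,10] '6'=='6' → l++,r--
[5,9] '0'=='0' → l++,r--
[6,8] '4'=='4' → l++,r--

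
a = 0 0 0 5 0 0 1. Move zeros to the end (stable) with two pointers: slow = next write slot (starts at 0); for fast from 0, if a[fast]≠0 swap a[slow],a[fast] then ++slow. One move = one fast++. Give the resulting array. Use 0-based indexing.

(s=0,f=0) a[fast]=0 → fast++
(s=0,f=1) a[fast]=0 → fast++
(s=0,f=2) a[fast]=0 → fast++
(s=0,f=3) a[fast]=5≠0 swap→a[0]=5 → slow++,fast++
(s=1,f=4) a[fast]=0 → fast++
(s=1,f=5) a[fast]=0 → fast++
(s=1,f=6) a[fast]=1≠0 swap→a[1]=1 → slow++,fast++

[5, 1, 0, 0, 0, 0, 0]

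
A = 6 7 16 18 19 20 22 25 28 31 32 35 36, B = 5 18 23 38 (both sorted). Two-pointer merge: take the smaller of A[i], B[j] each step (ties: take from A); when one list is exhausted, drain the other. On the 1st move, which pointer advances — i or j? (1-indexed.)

j

[i=1,j=1] A[i]=6>B[j]=5 take 5 → j++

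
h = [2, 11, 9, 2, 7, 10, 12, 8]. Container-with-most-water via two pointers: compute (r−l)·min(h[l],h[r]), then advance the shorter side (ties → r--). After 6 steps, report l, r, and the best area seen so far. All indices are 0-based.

l=0 r=7: min(2,8)*7=14 best=14 *, l++
l=1 r=7: min(11,8)*6=48 best=48 *, r--
l=1 r=6: min(11,12)*5=55 best=55 *, l++
l=2 r=6: min(9,12)*4=36 best=55, l++
l=3 r=6: min(2,12)*3=6 best=55, l++
l=4 r=6: min(7,12)*2=14 best=55, l++

l=5, r=6, best area=55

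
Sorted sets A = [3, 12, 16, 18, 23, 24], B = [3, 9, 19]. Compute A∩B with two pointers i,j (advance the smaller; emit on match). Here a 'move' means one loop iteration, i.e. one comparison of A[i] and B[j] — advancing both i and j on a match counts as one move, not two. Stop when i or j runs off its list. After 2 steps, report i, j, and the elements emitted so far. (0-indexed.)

i=1, j=2, emitted=[3]

[i=0,j=0] 3==3 emit → i++,j++
[i=1,j=1] 12>9 → j++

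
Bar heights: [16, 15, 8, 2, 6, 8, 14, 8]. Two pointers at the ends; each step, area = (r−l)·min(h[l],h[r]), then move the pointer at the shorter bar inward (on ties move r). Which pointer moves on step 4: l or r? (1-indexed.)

[1,8] min(16,8)*7=56 best=56 * → r--
[1,7] min(16,14)*6=84 best=84 * → r--
[1,6] min(16,8)*5=40 best=84 → r--
[1,5] min(16,6)*4=24 best=84 → r--

r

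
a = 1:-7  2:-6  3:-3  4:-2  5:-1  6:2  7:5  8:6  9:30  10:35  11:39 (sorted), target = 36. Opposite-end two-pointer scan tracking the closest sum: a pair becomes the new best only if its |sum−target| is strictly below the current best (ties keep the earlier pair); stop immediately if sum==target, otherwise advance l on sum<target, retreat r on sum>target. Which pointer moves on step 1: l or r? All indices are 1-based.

l=1 r=11: -7+39=32 d=4 *, l++

l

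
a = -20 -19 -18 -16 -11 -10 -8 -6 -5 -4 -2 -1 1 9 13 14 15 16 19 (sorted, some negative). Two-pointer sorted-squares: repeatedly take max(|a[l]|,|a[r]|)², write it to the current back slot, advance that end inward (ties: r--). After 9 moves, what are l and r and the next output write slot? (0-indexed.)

[0,18] |-20|>|19| out[18]=400 → l++
[1,18] |-19|<=|19| out[17]=361 → r--
[1,17] |-19|>|16| out[16]=361 → l++
[2,17] |-18|>|16| out[15]=324 → l++
[3,17] |-16|<=|16| out[14]=256 → r--
[3,16] |-16|>|15| out[13]=256 → l++
[4,16] |-11|<=|15| out[12]=225 → r--
[4,15] |-11|<=|14| out[11]=196 → r--
[4,14] |-11|<=|13| out[10]=169 → r--

l=4, r=13, next write slot=9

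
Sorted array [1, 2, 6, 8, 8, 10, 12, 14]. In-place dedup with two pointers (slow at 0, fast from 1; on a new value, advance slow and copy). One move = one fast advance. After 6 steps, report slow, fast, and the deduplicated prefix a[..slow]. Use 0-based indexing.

(s=0,f=1) a[fast]=2≠a[slow]=1 write a[1]=2 → slow++,fast++
(s=1,f=2) a[fast]=6≠a[slow]=2 write a[2]=6 → slow++,fast++
(s=2,f=3) a[fast]=8≠a[slow]=6 write a[3]=8 → slow++,fast++
(s=3,f=4) a[fast]=8=a[slow] dup → fast++
(s=3,f=5) a[fast]=10≠a[slow]=8 write a[4]=10 → slow++,fast++
(s=4,f=6) a[fast]=12≠a[slow]=10 write a[5]=12 → slow++,fast++

slow=5, fast=7, prefix=[1, 2, 6, 8, 10, 12]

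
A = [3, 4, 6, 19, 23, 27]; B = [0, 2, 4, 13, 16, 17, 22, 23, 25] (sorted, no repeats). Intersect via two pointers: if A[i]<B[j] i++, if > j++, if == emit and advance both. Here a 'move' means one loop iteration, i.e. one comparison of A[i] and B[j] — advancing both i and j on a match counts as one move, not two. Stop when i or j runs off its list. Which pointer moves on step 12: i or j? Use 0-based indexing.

i=0 j=0: 3>0, j++
i=0 j=1: 3>2, j++
i=0 j=2: 3<4, i++
i=1 j=2: 4==4 emit, i++,j++
i=2 j=3: 6<13, i++
i=3 j=3: 19>13, j++
i=3 j=4: 19>16, j++
i=3 j=5: 19>17, j++
i=3 j=6: 19<22, i++
i=4 j=6: 23>22, j++
i=4 j=7: 23==23 emit, i++,j++
i=5 j=8: 27>25, j++

j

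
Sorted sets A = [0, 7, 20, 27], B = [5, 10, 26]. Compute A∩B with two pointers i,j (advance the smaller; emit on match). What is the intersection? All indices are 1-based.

intersection = []

i=1 j=1: 0<5, i++
i=2 j=1: 7>5, j++
i=2 j=2: 7<10, i++
i=3 j=2: 20>10, j++
i=3 j=3: 20<26, i++
i=4 j=3: 27>26, j++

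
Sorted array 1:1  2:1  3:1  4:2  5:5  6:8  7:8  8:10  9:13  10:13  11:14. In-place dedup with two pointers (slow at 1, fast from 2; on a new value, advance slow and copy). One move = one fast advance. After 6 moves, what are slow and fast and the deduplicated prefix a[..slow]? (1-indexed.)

slow=4, fast=8, prefix=[1, 2, 5, 8]

slow=1 fast=2: a[fast]=1=a[slow] dup, fast++
slow=1 fast=3: a[fast]=1=a[slow] dup, fast++
slow=1 fast=4: a[fast]=2≠a[slow]=1 write a[2]=2, slow++,fast++
slow=2 fast=5: a[fast]=5≠a[slow]=2 write a[3]=5, slow++,fast++
slow=3 fast=6: a[fast]=8≠a[slow]=5 write a[4]=8, slow++,fast++
slow=4 fast=7: a[fast]=8=a[slow] dup, fast++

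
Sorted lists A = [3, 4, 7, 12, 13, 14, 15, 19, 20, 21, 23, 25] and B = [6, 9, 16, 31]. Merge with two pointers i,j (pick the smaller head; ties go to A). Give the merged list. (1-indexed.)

[3, 4, 6, 7, 9, 12, 13, 14, 15, 16, 19, 20, 21, 23, 25, 31]

i=1 j=1: A[i]=3<=B[j]=6 take 3, i++
i=2 j=1: A[i]=4<=B[j]=6 take 4, i++
i=3 j=1: A[i]=7>B[j]=6 take 6, j++
i=3 j=2: A[i]=7<=B[j]=9 take 7, i++
i=4 j=2: A[i]=12>B[j]=9 take 9, j++
i=4 j=3: A[i]=12<=B[j]=16 take 12, i++
i=5 j=3: A[i]=13<=B[j]=16 take 13, i++
i=6 j=3: A[i]=14<=B[j]=16 take 14, i++
i=7 j=3: A[i]=15<=B[j]=16 take 15, i++
i=8 j=3: A[i]=19>B[j]=16 take 16, j++
i=8 j=4: A[i]=19<=B[j]=31 take 19, i++
i=9 j=4: A[i]=20<=B[j]=31 take 20, i++
i=10 j=4: A[i]=21<=B[j]=31 take 21, i++
i=11 j=4: A[i]=23<=B[j]=31 take 23, i++
i=12 j=4: A[i]=25<=B[j]=31 take 25, i++
i=13 j=4: A done, take B[j]=31, j++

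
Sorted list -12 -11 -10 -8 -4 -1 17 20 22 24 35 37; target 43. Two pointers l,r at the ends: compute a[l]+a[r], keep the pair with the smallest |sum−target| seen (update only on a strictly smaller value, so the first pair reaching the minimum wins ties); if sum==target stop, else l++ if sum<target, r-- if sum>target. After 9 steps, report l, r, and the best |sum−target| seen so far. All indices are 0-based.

l=0 r=11: -12+37=25 d=18 *, l++
l=1 r=11: -11+37=26 d=17 *, l++
l=2 r=11: -10+37=27 d=16 *, l++
l=3 r=11: -8+37=29 d=14 *, l++
l=4 r=11: -4+37=33 d=10 *, l++
l=5 r=11: -1+37=36 d=7 *, l++
l=6 r=11: 17+37=54 d=11, r--
l=6 r=10: 17+35=52 d=9, r--
l=6 r=9: 17+24=41 d=2 *, l++

l=7, r=9, best |Δ|=2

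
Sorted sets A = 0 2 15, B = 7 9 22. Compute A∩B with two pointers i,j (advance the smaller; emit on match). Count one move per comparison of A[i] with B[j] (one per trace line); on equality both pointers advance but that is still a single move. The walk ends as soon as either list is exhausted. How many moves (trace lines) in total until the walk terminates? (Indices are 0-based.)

5 moves

[i=0,j=0] 0<7 → i++
[i=1,j=0] 2<7 → i++
[i=2,j=0] 15>7 → j++
[i=2,j=1] 15>9 → j++
[i=2,j=2] 15<22 → i++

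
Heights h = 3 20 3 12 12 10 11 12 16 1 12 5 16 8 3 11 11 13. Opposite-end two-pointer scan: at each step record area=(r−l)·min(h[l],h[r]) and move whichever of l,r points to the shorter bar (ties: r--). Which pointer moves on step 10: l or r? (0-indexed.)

r

l=0 r=17: min(3,13)*17=51 best=51 *, l++
l=1 r=17: min(20,13)*16=208 best=208 *, r--
l=1 r=16: min(20,11)*15=165 best=208, r--
l=1 r=15: min(20,11)*14=154 best=208, r--
l=1 r=14: min(20,3)*13=39 best=208, r--
l=1 r=13: min(20,8)*12=96 best=208, r--
l=1 r=12: min(20,16)*11=176 best=208, r--
l=1 r=11: min(20,5)*10=50 best=208, r--
l=1 r=10: min(20,12)*9=108 best=208, r--
l=1 r=9: min(20,1)*8=8 best=208, r--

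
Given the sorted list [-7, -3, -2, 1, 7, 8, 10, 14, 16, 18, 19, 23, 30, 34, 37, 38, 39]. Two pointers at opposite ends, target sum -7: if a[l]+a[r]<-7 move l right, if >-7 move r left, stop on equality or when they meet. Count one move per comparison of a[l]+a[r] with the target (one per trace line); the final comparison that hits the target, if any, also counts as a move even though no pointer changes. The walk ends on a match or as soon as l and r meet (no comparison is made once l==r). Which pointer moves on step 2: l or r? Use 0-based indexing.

r

l=0 r=16: -7+39=32 >-7, r--
l=0 r=15: -7+38=31 >-7, r--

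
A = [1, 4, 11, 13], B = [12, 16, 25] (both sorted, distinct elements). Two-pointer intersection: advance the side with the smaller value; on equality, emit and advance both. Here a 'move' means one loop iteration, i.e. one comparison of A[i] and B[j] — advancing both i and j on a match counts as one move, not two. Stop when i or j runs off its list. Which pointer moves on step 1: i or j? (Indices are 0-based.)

i

[i=0,j=0] 1<12 → i++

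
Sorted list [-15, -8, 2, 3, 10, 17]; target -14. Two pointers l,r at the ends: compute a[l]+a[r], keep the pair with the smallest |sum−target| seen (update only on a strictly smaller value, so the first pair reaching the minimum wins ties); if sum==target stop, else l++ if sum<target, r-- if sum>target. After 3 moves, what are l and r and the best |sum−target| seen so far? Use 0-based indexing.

[0,5] -15+17=2 d=16 * → r--
[0,4] -15+10=-5 d=9 * → r--
[0,3] -15+3=-12 d=2 * → r--

l=0, r=2, best |Δ|=2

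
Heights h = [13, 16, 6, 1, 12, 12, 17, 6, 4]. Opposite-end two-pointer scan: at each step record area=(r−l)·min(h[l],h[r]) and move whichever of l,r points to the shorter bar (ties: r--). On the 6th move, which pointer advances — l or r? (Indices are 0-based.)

l

l=0 r=8: min(13,4)*8=32 best=32 *, r--
l=0 r=7: min(13,6)*7=42 best=42 *, r--
l=0 r=6: min(13,17)*6=78 best=78 *, l++
l=1 r=6: min(16,17)*5=80 best=80 *, l++
l=2 r=6: min(6,17)*4=24 best=80, l++
l=3 r=6: min(1,17)*3=3 best=80, l++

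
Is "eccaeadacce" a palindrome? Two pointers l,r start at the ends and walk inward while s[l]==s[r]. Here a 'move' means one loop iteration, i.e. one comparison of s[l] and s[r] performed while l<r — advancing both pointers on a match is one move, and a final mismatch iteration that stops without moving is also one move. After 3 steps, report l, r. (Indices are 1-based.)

l=1 r=11: 'e'=='e', l++,r--
l=2 r=10: 'c'=='c', l++,r--
l=3 r=9: 'c'=='c', l++,r--

l=4, r=8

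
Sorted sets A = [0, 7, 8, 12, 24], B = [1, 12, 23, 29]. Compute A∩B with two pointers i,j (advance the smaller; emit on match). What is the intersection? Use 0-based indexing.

i=0 j=0: 0<1, i++
i=1 j=0: 7>1, j++
i=1 j=1: 7<12, i++
i=2 j=1: 8<12, i++
i=3 j=1: 12==12 emit, i++,j++
i=4 j=2: 24>23, j++
i=4 j=3: 24<29, i++

intersection = [12]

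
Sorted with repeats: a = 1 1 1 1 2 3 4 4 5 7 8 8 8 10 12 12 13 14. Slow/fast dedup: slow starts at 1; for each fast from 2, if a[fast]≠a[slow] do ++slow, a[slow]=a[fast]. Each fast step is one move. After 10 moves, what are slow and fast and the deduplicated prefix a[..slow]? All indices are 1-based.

slow=1 fast=2: a[fast]=1=a[slow] dup, fast++
slow=1 fast=3: a[fast]=1=a[slow] dup, fast++
slow=1 fast=4: a[fast]=1=a[slow] dup, fast++
slow=1 fast=5: a[fast]=2≠a[slow]=1 write a[2]=2, slow++,fast++
slow=2 fast=6: a[fast]=3≠a[slow]=2 write a[3]=3, slow++,fast++
slow=3 fast=7: a[fast]=4≠a[slow]=3 write a[4]=4, slow++,fast++
slow=4 fast=8: a[fast]=4=a[slow] dup, fast++
slow=4 fast=9: a[fast]=5≠a[slow]=4 write a[5]=5, slow++,fast++
slow=5 fast=10: a[fast]=7≠a[slow]=5 write a[6]=7, slow++,fast++
slow=6 fast=11: a[fast]=8≠a[slow]=7 write a[7]=8, slow++,fast++

slow=7, fast=12, prefix=[1, 2, 3, 4, 5, 7, 8]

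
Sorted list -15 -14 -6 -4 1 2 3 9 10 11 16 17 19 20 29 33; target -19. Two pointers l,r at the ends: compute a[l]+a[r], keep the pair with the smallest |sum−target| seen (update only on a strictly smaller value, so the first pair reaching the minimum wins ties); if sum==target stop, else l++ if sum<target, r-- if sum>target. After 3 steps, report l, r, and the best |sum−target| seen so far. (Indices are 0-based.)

l=0, r=12, best |Δ|=24

l=0 r=15: -15+33=18 d=37 *, r--
l=0 r=14: -15+29=14 d=33 *, r--
l=0 r=13: -15+20=5 d=24 *, r--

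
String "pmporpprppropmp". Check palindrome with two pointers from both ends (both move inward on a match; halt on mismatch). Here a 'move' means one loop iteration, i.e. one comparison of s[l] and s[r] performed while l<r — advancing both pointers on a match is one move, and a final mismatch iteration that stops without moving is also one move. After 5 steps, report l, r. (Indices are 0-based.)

l=5, r=9

[0,14] 'p'=='p' → l++,r--
[1,13] 'm'=='m' → l++,r--
[2,12] 'p'=='p' → l++,r--
[3,11] 'o'=='o' → l++,r--
[4,10] 'r'=='r' → l++,r--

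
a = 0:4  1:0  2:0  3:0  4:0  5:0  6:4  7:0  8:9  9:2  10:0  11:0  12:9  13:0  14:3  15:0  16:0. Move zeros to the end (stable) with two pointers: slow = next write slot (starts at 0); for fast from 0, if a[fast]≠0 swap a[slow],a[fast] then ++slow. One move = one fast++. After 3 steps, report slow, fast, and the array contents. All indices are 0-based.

slow=1, fast=3, a=[4, 0, 0, 0, 0, 0, 4, 0, 9, 2, 0, 0, 9, 0, 3, 0, 0]

slow=0 fast=0: a[fast]=4≠0 swap→a[0]=4, slow++,fast++
slow=1 fast=1: a[fast]=0, fast++
slow=1 fast=2: a[fast]=0, fast++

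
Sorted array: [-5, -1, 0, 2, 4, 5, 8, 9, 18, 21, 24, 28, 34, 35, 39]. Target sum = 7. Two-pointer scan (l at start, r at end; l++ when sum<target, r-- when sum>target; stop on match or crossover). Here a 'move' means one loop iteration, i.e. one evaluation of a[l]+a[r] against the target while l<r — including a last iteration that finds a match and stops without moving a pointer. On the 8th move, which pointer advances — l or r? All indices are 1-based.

l

l=1 r=15: -5+39=34 >7, r--
l=1 r=14: -5+35=30 >7, r--
l=1 r=13: -5+34=29 >7, r--
l=1 r=12: -5+28=23 >7, r--
l=1 r=11: -5+24=19 >7, r--
l=1 r=10: -5+21=16 >7, r--
l=1 r=9: -5+18=13 >7, r--
l=1 r=8: -5+9=4 <7, l++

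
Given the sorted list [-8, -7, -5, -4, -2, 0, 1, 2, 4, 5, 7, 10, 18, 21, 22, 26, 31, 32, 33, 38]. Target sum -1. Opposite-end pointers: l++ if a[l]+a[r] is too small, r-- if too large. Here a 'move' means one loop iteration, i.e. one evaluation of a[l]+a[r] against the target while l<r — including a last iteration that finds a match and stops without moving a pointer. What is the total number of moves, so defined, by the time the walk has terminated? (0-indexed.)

10 moves

[0,19] -8+38=30 >-1 → r--
[0,18] -8+33=25 >-1 → r--
[0,17] -8+32=24 >-1 → r--
[0,16] -8+31=23 >-1 → r--
[0,15] -8+26=18 >-1 → r--
[0,14] -8+22=14 >-1 → r--
[0,13] -8+21=13 >-1 → r--
[0,12] -8+18=10 >-1 → r--
[0,11] -8+10=2 >-1 → r--
[0,10] -8+7=-1 → found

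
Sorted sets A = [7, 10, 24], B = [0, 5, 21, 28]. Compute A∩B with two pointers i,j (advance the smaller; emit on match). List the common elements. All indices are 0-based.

[i=0,j=0] 7>0 → j++
[i=0,j=1] 7>5 → j++
[i=0,j=2] 7<21 → i++
[i=1,j=2] 10<21 → i++
[i=2,j=2] 24>21 → j++
[i=2,j=3] 24<28 → i++

intersection = []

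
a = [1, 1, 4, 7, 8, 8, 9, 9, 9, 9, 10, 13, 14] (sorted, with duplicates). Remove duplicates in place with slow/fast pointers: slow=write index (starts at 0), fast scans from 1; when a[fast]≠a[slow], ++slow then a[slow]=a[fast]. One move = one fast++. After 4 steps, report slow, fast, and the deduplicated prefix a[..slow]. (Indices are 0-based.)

slow=3, fast=5, prefix=[1, 4, 7, 8]

slow=0 fast=1: a[fast]=1=a[slow] dup, fast++
slow=0 fast=2: a[fast]=4≠a[slow]=1 write a[1]=4, slow++,fast++
slow=1 fast=3: a[fast]=7≠a[slow]=4 write a[2]=7, slow++,fast++
slow=2 fast=4: a[fast]=8≠a[slow]=7 write a[3]=8, slow++,fast++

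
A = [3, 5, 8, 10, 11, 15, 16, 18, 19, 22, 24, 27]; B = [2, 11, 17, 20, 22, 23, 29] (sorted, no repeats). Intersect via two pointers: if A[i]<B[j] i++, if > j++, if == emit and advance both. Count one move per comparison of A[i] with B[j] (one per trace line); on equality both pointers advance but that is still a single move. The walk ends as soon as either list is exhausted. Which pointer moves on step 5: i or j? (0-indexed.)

i

i=0 j=0: 3>2, j++
i=0 j=1: 3<11, i++
i=1 j=1: 5<11, i++
i=2 j=1: 8<11, i++
i=3 j=1: 10<11, i++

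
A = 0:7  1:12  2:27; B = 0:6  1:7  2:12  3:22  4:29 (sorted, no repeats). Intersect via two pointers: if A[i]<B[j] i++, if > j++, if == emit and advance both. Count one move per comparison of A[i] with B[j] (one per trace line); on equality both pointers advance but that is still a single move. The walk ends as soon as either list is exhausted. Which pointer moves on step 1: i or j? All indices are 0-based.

[i=0,j=0] 7>6 → j++

j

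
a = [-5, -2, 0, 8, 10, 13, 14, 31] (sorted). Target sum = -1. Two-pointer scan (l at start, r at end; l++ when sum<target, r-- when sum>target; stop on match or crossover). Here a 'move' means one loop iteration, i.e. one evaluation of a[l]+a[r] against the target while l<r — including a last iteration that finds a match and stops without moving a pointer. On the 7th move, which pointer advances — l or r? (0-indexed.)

l

[0,7] -5+31=26 >-1 → r--
[0,6] -5+14=9 >-1 → r--
[0,5] -5+13=8 >-1 → r--
[0,4] -5+10=5 >-1 → r--
[0,3] -5+8=3 >-1 → r--
[0,2] -5+0=-5 <-1 → l++
[1,2] -2+0=-2 <-1 → l++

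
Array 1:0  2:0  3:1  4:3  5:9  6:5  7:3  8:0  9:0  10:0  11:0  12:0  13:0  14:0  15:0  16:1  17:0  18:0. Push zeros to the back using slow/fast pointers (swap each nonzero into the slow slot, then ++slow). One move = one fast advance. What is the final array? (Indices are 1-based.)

[1, 3, 9, 5, 3, 1, 0, 0, 0, 0, 0, 0, 0, 0, 0, 0, 0, 0]

(s=1,f=1) a[fast]=0 → fast++
(s=1,f=2) a[fast]=0 → fast++
(s=1,f=3) a[fast]=1≠0 swap→a[1]=1 → slow++,fast++
(s=2,f=4) a[fast]=3≠0 swap→a[2]=3 → slow++,fast++
(s=3,f=5) a[fast]=9≠0 swap→a[3]=9 → slow++,fast++
(s=4,f=6) a[fast]=5≠0 swap→a[4]=5 → slow++,fast++
(s=5,f=7) a[fast]=3≠0 swap→a[5]=3 → slow++,fast++
(s=6,f=8) a[fast]=0 → fast++
(s=6,f=9) a[fast]=0 → fast++
(s=6,f=10) a[fast]=0 → fast++
(s=6,f=11) a[fast]=0 → fast++
(s=6,f=12) a[fast]=0 → fast++
(s=6,f=13) a[fast]=0 → fast++
(s=6,f=14) a[fast]=0 → fast++
(s=6,f=15) a[fast]=0 → fast++
(s=6,f=16) a[fast]=1≠0 swap→a[6]=1 → slow++,fast++
(s=7,f=17) a[fast]=0 → fast++
(s=7,f=18) a[fast]=0 → fast++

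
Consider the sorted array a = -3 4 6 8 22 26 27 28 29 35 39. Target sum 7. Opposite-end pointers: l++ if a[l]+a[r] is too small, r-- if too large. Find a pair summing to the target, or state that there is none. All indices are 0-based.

l=0 r=10: -3+39=36 >7, r--
l=0 r=9: -3+35=32 >7, r--
l=0 r=8: -3+29=26 >7, r--
l=0 r=7: -3+28=25 >7, r--
l=0 r=6: -3+27=24 >7, r--
l=0 r=5: -3+26=23 >7, r--
l=0 r=4: -3+22=19 >7, r--
l=0 r=3: -3+8=5 <7, l++
l=1 r=3: 4+8=12 >7, r--
l=1 r=2: 4+6=10 >7, r--

no pair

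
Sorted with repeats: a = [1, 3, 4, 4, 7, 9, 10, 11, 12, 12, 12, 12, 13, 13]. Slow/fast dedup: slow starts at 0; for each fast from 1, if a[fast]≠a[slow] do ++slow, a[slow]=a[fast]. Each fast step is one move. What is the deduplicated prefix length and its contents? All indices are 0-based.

slow=0 fast=1: a[fast]=3≠a[slow]=1 write a[1]=3, slow++,fast++
slow=1 fast=2: a[fast]=4≠a[slow]=3 write a[2]=4, slow++,fast++
slow=2 fast=3: a[fast]=4=a[slow] dup, fast++
slow=2 fast=4: a[fast]=7≠a[slow]=4 write a[3]=7, slow++,fast++
slow=3 fast=5: a[fast]=9≠a[slow]=7 write a[4]=9, slow++,fast++
slow=4 fast=6: a[fast]=10≠a[slow]=9 write a[5]=10, slow++,fast++
slow=5 fast=7: a[fast]=11≠a[slow]=10 write a[6]=11, slow++,fast++
slow=6 fast=8: a[fast]=12≠a[slow]=11 write a[7]=12, slow++,fast++
slow=7 fast=9: a[fast]=12=a[slow] dup, fast++
slow=7 fast=10: a[fast]=12=a[slow] dup, fast++
slow=7 fast=11: a[fast]=12=a[slow] dup, fast++
slow=7 fast=12: a[fast]=13≠a[slow]=12 write a[8]=13, slow++,fast++
slow=8 fast=13: a[fast]=13=a[slow] dup, fast++

length 9; prefix = [1, 3, 4, 7, 9, 10, 11, 12, 13]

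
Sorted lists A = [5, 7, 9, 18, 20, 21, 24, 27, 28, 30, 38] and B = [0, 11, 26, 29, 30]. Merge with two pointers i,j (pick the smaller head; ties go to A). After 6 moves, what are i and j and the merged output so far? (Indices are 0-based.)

i=4, j=2, merged so far=[0, 5, 7, 9, 11, 18]

[i=0,j=0] A[i]=5>B[j]=0 take 0 → j++
[i=0,j=1] A[i]=5<=B[j]=11 take 5 → i++
[i=1,j=1] A[i]=7<=B[j]=11 take 7 → i++
[i=2,j=1] A[i]=9<=B[j]=11 take 9 → i++
[i=3,j=1] A[i]=18>B[j]=11 take 11 → j++
[i=3,j=2] A[i]=18<=B[j]=26 take 18 → i++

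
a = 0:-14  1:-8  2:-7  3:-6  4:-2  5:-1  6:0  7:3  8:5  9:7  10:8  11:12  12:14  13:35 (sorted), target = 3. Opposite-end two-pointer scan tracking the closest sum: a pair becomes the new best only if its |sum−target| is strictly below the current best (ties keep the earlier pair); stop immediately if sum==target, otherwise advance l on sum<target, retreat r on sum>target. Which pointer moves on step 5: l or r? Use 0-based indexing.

[0,13] -14+35=21 d=18 * → r--
[0,12] -14+14=0 d=3 * → l++
[1,12] -8+14=6 d=3 → r--
[1,11] -8+12=4 d=1 * → r--
[1,10] -8+8=0 d=3 → l++

l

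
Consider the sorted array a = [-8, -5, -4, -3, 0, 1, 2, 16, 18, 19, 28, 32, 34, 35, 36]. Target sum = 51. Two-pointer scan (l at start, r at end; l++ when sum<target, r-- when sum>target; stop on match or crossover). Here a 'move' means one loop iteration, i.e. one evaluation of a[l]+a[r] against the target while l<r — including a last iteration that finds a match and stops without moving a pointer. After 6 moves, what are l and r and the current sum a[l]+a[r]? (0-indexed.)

l=0 r=14: -8+36=28 <51, l++
l=1 r=14: -5+36=31 <51, l++
l=2 r=14: -4+36=32 <51, l++
l=3 r=14: -3+36=33 <51, l++
l=4 r=14: 0+36=36 <51, l++
l=5 r=14: 1+36=37 <51, l++

l=6, r=14, sum=38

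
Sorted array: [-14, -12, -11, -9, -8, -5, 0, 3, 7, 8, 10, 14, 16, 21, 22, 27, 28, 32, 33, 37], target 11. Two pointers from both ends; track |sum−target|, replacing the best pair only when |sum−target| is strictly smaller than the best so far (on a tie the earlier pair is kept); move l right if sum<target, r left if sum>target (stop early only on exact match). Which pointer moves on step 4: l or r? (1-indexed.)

r

l=1 r=20: -14+37=23 d=12 *, r--
l=1 r=19: -14+33=19 d=8 *, r--
l=1 r=18: -14+32=18 d=7 *, r--
l=1 r=17: -14+28=14 d=3 *, r--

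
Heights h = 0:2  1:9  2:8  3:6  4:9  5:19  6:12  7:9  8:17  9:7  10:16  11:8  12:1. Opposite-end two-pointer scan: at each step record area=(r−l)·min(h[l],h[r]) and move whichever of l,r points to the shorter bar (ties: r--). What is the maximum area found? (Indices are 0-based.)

l=0 r=12: min(2,1)*12=12 best=12 *, r--
l=0 r=11: min(2,8)*11=22 best=22 *, l++
l=1 r=11: min(9,8)*10=80 best=80 *, r--
l=1 r=10: min(9,16)*9=81 best=81 *, l++
l=2 r=10: min(8,16)*8=64 best=81, l++
l=3 r=10: min(6,16)*7=42 best=81, l++
l=4 r=10: min(9,16)*6=54 best=81, l++
l=5 r=10: min(19,16)*5=80 best=81, r--
l=5 r=9: min(19,7)*4=28 best=81, r--
l=5 r=8: min(19,17)*3=51 best=81, r--
l=5 r=7: min(19,9)*2=18 best=81, r--
l=5 r=6: min(19,12)*1=12 best=81, r--

max area = 81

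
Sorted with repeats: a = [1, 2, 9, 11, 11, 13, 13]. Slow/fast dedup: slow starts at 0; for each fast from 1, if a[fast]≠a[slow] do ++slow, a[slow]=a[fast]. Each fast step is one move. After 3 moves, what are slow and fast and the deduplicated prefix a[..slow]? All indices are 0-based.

(s=0,f=1) a[fast]=2≠a[slow]=1 write a[1]=2 → slow++,fast++
(s=1,f=2) a[fast]=9≠a[slow]=2 write a[2]=9 → slow++,fast++
(s=2,f=3) a[fast]=11≠a[slow]=9 write a[3]=11 → slow++,fast++

slow=3, fast=4, prefix=[1, 2, 9, 11]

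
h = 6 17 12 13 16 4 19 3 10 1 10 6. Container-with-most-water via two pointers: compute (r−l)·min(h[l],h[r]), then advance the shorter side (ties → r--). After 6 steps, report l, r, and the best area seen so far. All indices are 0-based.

l=1, r=6, best area=90

l=0 r=11: min(6,6)*11=66 best=66 *, r--
l=0 r=10: min(6,10)*10=60 best=66, l++
l=1 r=10: min(17,10)*9=90 best=90 *, r--
l=1 r=9: min(17,1)*8=8 best=90, r--
l=1 r=8: min(17,10)*7=70 best=90, r--
l=1 r=7: min(17,3)*6=18 best=90, r--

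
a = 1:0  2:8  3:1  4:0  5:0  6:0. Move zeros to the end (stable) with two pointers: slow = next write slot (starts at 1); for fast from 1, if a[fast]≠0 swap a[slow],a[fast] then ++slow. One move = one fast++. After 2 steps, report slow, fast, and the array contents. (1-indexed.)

slow=1 fast=1: a[fast]=0, fast++
slow=1 fast=2: a[fast]=8≠0 swap→a[1]=8, slow++,fast++

slow=2, fast=3, a=[8, 0, 1, 0, 0, 0]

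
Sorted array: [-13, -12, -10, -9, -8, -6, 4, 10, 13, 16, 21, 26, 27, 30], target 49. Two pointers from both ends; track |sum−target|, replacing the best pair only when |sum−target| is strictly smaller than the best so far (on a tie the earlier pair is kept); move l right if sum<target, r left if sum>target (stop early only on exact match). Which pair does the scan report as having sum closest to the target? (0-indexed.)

l=0 r=13: -13+30=17 d=32 *, l++
l=1 r=13: -12+30=18 d=31 *, l++
l=2 r=13: -10+30=20 d=29 *, l++
l=3 r=13: -9+30=21 d=28 *, l++
l=4 r=13: -8+30=22 d=27 *, l++
l=5 r=13: -6+30=24 d=25 *, l++
l=6 r=13: 4+30=34 d=15 *, l++
l=7 r=13: 10+30=40 d=9 *, l++
l=8 r=13: 13+30=43 d=6 *, l++
l=9 r=13: 16+30=46 d=3 *, l++
l=10 r=13: 21+30=51 d=2 *, r--
l=10 r=12: 21+27=48 d=1 *, l++
l=11 r=12: 26+27=53 d=4, r--

pair (21, 27) with sum 48 (|Δ|=1)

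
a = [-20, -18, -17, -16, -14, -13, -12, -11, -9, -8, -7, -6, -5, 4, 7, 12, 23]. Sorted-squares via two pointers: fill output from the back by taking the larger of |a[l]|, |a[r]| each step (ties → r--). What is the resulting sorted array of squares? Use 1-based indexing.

[16, 25, 36, 49, 49, 64, 81, 121, 144, 144, 169, 196, 256, 289, 324, 400, 529]

l=1 r=17: |-20|<=|23| out[17]=529, r--
l=1 r=16: |-20|>|12| out[16]=400, l++
l=2 r=16: |-18|>|12| out[15]=324, l++
l=3 r=16: |-17|>|12| out[14]=289, l++
l=4 r=16: |-16|>|12| out[13]=256, l++
l=5 r=16: |-14|>|12| out[12]=196, l++
l=6 r=16: |-13|>|12| out[11]=169, l++
l=7 r=16: |-12|<=|12| out[10]=144, r--
l=7 r=15: |-12|>|7| out[9]=144, l++
l=8 r=15: |-11|>|7| out[8]=121, l++
l=9 r=15: |-9|>|7| out[7]=81, l++
l=10 r=15: |-8|>|7| out[6]=64, l++
l=11 r=15: |-7|<=|7| out[5]=49, r--
l=11 r=14: |-7|>|4| out[4]=49, l++
l=12 r=14: |-6|>|4| out[3]=36, l++
l=13 r=14: |-5|>|4| out[2]=25, l++
l=14 r=14: |4|<=|4| out[1]=16, r--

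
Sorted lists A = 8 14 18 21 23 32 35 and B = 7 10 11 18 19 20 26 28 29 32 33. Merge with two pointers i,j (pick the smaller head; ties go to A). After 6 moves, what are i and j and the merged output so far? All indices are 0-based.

i=0 j=0: A[i]=8>B[j]=7 take 7, j++
i=0 j=1: A[i]=8<=B[j]=10 take 8, i++
i=1 j=1: A[i]=14>B[j]=10 take 10, j++
i=1 j=2: A[i]=14>B[j]=11 take 11, j++
i=1 j=3: A[i]=14<=B[j]=18 take 14, i++
i=2 j=3: A[i]=18<=B[j]=18 take 18, i++

i=3, j=3, merged so far=[7, 8, 10, 11, 14, 18]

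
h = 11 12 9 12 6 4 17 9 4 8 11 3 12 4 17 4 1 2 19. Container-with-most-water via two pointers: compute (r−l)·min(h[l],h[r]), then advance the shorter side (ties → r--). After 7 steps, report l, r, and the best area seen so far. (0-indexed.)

[0,18] min(11,19)*18=198 best=198 * → l++
[1,18] min(12,19)*17=204 best=204 * → l++
[2,18] min(9,19)*16=144 best=204 → l++
[3,18] min(12,19)*15=180 best=204 → l++
[4,18] min(6,19)*14=84 best=204 → l++
[5,18] min(4,19)*13=52 best=204 → l++
[6,18] min(17,19)*12=204 best=204 → l++

l=7, r=18, best area=204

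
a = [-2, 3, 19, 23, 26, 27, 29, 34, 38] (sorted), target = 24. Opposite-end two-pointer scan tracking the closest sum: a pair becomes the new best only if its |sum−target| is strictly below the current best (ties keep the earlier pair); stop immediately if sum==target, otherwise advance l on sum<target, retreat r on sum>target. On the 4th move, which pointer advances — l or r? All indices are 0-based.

l=0 r=8: -2+38=36 d=12 *, r--
l=0 r=7: -2+34=32 d=8 *, r--
l=0 r=6: -2+29=27 d=3 *, r--
l=0 r=5: -2+27=25 d=1 *, r--

r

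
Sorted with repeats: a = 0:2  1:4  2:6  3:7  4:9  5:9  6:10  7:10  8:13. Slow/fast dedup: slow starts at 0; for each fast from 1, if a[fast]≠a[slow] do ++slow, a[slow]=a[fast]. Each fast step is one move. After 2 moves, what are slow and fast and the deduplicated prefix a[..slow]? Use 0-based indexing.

slow=2, fast=3, prefix=[2, 4, 6]

(s=0,f=1) a[fast]=4≠a[slow]=2 write a[1]=4 → slow++,fast++
(s=1,f=2) a[fast]=6≠a[slow]=4 write a[2]=6 → slow++,fast++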